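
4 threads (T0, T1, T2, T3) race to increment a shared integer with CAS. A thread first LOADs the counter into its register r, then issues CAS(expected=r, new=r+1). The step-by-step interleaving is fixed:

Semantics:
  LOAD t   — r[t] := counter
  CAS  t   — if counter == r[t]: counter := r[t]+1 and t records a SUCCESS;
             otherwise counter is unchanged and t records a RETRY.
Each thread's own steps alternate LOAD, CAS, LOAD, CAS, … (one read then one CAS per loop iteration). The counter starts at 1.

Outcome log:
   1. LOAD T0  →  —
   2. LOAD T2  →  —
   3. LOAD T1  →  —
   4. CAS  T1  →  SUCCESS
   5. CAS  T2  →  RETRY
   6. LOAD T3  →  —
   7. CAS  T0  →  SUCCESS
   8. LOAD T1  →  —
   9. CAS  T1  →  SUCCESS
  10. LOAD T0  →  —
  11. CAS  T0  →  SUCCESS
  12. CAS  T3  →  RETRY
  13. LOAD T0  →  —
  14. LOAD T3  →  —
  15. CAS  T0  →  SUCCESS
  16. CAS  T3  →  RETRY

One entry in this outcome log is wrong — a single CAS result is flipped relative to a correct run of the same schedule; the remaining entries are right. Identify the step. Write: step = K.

Re-executing:
   1) LOAD T0:  M=1  r_T0=1
   2) LOAD T2:  M=1  r_T2=1
   3) LOAD T1:  M=1  r_T1=1
   4) CAS  T1:  M=2  r_T1=1 ✓
   5) CAS  T2:  M=2  r_T2=1 ✗
   6) LOAD T3:  M=2  r_T3=2
   7) CAS  T0:  M=2  r_T0=1 ✗
   8) LOAD T1:  M=2  r_T1=2
   9) CAS  T1:  M=3  r_T1=2 ✓
  10) LOAD T0:  M=3  r_T0=3
  11) CAS  T0:  M=4  r_T0=3 ✓
  12) CAS  T3:  M=4  r_T3=2 ✗
  13) LOAD T0:  M=4  r_T0=4
  14) LOAD T3:  M=4  r_T3=4
  15) CAS  T0:  M=5  r_T0=4 ✓
  16) CAS  T3:  M=5  r_T3=4 ✗
Log disagrees first at step 7.

step = 7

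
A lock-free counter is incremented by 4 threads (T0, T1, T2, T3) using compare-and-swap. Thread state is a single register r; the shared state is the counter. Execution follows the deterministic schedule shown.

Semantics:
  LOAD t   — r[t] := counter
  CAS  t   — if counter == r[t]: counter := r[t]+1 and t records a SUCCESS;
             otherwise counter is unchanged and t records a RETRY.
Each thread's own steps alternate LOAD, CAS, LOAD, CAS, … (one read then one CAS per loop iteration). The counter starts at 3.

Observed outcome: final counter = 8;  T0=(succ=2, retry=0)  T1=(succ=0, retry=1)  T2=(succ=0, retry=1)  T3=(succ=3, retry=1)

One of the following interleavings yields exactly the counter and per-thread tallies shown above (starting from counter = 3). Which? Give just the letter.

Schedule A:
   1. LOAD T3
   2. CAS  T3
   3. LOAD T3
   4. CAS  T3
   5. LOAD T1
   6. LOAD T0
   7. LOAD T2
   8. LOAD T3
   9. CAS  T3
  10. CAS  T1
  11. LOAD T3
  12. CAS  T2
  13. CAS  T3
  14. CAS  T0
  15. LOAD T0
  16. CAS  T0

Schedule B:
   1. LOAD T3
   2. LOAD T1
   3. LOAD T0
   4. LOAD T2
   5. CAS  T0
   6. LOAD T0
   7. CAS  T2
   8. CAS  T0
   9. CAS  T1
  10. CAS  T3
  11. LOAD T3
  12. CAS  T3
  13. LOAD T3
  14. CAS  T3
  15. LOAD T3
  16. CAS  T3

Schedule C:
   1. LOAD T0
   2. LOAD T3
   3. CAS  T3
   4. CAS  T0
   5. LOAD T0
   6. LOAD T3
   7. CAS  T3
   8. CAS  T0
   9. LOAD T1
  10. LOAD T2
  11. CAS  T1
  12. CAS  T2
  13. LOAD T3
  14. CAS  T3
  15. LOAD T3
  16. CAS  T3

Run B:
step 1: T3 LOAD ⇒ load; ctr=3 reg=3
step 2: T1 LOAD ⇒ load; ctr=3 reg=3
step 3: T0 LOAD ⇒ load; ctr=3 reg=3
step 4: T2 LOAD ⇒ load; ctr=3 reg=3
step 5: T0 CAS ⇒ ok; ctr=4 reg=3
step 6: T0 LOAD ⇒ load; ctr=4 reg=4
step 7: T2 CAS ⇒ retry; ctr=4 reg=3
step 8: T0 CAS ⇒ ok; ctr=5 reg=4
step 9: T1 CAS ⇒ retry; ctr=5 reg=3
step 10: T3 CAS ⇒ retry; ctr=5 reg=3
step 11: T3 LOAD ⇒ load; ctr=5 reg=5
step 12: T3 CAS ⇒ ok; ctr=6 reg=5
step 13: T3 LOAD ⇒ load; ctr=6 reg=6
step 14: T3 CAS ⇒ ok; ctr=7 reg=6
step 15: T3 LOAD ⇒ load; ctr=7 reg=7
step 16: T3 CAS ⇒ ok; ctr=8 reg=7

B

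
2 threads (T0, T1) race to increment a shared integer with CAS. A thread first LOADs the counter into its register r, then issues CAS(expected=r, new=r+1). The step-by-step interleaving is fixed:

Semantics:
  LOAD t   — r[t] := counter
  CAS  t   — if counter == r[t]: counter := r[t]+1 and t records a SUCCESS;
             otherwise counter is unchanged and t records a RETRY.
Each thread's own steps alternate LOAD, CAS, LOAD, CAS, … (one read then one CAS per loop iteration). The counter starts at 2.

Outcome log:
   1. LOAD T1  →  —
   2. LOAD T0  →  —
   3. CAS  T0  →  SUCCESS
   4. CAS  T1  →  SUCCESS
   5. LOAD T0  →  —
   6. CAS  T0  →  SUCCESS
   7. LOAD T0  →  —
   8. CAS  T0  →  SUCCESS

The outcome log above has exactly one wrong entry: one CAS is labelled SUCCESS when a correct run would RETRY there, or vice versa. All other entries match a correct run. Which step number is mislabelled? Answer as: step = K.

step = 4

Reference trace:
1. LOAD T1 → mem=2 r[T1]=2 [LOAD]
2. LOAD T0 → mem=2 r[T0]=2 [LOAD]
3. CAS T0 → mem=3 r[T0]=2 [OK]
4. CAS T1 → mem=3 r[T1]=2 [RETRY]
5. LOAD T0 → mem=3 r[T0]=3 [LOAD]
6. CAS T0 → mem=4 r[T0]=3 [OK]
7. LOAD T0 → mem=4 r[T0]=4 [LOAD]
8. CAS T0 → mem=5 r[T0]=4 [OK]
Log disagrees first at step 4.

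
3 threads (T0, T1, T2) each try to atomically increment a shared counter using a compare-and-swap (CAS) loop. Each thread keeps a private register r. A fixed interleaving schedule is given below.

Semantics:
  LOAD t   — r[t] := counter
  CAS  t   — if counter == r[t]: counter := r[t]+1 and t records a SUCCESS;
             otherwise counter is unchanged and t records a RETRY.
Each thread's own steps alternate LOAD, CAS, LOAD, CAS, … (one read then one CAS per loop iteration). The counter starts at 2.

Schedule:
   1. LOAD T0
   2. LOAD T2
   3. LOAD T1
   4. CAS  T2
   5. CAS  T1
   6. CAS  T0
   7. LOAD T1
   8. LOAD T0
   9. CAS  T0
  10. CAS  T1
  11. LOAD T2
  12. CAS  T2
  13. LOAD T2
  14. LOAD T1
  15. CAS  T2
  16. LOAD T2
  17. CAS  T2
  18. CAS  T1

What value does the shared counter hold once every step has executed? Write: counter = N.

counter = 7

   1) LOAD T0:  M=2  r_T0=2
   2) LOAD T2:  M=2  r_T2=2
   3) LOAD T1:  M=2  r_T1=2
   4) CAS  T2:  M=3  r_T2=2 ✓
   5) CAS  T1:  M=3  r_T1=2 ✗
   6) CAS  T0:  M=3  r_T0=2 ✗
   7) LOAD T1:  M=3  r_T1=3
   8) LOAD T0:  M=3  r_T0=3
   9) CAS  T0:  M=4  r_T0=3 ✓
  10) CAS  T1:  M=4  r_T1=3 ✗
  11) LOAD T2:  M=4  r_T2=4
  12) CAS  T2:  M=5  r_T2=4 ✓
  13) LOAD T2:  M=5  r_T2=5
  14) LOAD T1:  M=5  r_T1=5
  15) CAS  T2:  M=6  r_T2=5 ✓
  16) LOAD T2:  M=6  r_T2=6
  17) CAS  T2:  M=7  r_T2=6 ✓
  18) CAS  T1:  M=7  r_T1=5 ✗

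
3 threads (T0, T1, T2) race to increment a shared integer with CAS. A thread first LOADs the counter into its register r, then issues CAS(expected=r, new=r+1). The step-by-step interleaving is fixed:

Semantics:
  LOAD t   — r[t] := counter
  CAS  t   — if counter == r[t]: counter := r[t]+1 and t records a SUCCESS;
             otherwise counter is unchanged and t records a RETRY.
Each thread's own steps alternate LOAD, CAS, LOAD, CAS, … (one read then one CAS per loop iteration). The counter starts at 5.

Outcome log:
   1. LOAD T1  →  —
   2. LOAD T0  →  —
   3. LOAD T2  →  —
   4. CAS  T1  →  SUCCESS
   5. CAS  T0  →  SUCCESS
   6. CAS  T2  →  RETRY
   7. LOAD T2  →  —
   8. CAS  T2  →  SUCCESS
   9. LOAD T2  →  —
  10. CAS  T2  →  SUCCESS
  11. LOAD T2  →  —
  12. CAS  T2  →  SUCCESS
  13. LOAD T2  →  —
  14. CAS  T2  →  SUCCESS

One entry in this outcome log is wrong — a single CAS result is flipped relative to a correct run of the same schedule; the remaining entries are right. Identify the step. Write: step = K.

step = 5

Reference trace:
1. LOAD T1 → mem=5 r[T1]=5 [LOAD]
2. LOAD T0 → mem=5 r[T0]=5 [LOAD]
3. LOAD T2 → mem=5 r[T2]=5 [LOAD]
4. CAS T1 → mem=6 r[T1]=5 [OK]
5. CAS T0 → mem=6 r[T0]=5 [RETRY]
6. CAS T2 → mem=6 r[T2]=5 [RETRY]
7. LOAD T2 → mem=6 r[T2]=6 [LOAD]
8. CAS T2 → mem=7 r[T2]=6 [OK]
9. LOAD T2 → mem=7 r[T2]=7 [LOAD]
10. CAS T2 → mem=8 r[T2]=7 [OK]
11. LOAD T2 → mem=8 r[T2]=8 [LOAD]
12. CAS T2 → mem=9 r[T2]=8 [OK]
13. LOAD T2 → mem=9 r[T2]=9 [LOAD]
14. CAS T2 → mem=10 r[T2]=9 [OK]
Mismatch at 5.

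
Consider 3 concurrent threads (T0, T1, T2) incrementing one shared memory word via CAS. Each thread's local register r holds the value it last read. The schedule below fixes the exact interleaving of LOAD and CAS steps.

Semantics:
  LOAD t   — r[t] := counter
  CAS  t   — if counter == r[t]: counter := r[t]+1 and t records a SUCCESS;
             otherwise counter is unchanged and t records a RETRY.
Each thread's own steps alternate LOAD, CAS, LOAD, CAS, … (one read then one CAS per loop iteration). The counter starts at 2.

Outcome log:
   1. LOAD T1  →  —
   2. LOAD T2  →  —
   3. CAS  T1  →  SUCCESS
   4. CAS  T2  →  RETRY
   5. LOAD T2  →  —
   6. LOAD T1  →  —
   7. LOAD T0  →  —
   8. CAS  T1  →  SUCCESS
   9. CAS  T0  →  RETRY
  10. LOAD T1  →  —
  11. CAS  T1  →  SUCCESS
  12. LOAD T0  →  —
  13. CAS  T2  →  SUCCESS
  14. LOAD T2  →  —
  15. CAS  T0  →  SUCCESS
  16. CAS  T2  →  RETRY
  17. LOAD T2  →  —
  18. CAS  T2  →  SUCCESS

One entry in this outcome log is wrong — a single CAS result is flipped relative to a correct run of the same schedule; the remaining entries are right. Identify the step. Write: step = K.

step = 13

Reference trace:
#1 T1 reads 2
#2 T2 reads 2
#3 T1 CAS(2→3) writes; counter now 3
#4 T2 CAS(2→3) fails; counter now 3
#5 T2 reads 3
#6 T1 reads 3
#7 T0 reads 3
#8 T1 CAS(3→4) writes; counter now 4
#9 T0 CAS(3→4) fails; counter now 4
#10 T1 reads 4
#11 T1 CAS(4→5) writes; counter now 5
#12 T0 reads 5
#13 T2 CAS(3→4) fails; counter now 5
#14 T2 reads 5
#15 T0 CAS(5→6) writes; counter now 6
#16 T2 CAS(5→6) fails; counter now 6
#17 T2 reads 6
#18 T2 CAS(6→7) writes; counter now 7
Flip is step 13.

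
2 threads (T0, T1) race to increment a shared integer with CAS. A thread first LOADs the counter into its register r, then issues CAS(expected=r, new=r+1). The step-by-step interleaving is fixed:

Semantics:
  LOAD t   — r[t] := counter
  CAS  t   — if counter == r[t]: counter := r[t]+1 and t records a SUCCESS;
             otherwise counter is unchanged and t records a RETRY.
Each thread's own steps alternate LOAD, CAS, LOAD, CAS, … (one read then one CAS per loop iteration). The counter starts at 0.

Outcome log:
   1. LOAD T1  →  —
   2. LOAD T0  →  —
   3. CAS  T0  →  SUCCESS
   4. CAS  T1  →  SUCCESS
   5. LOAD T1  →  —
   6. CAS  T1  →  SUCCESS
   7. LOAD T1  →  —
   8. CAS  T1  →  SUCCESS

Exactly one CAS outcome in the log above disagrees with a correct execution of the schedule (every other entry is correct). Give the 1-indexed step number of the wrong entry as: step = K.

step = 4

Reference trace:
#1 T1 reads 0
#2 T0 reads 0
#3 T0 CAS(0→1) writes; counter now 1
#4 T1 CAS(0→1) fails; counter now 1
#5 T1 reads 1
#6 T1 CAS(1→2) writes; counter now 2
#7 T1 reads 2
#8 T1 CAS(2→3) writes; counter now 3
Log disagrees first at step 4.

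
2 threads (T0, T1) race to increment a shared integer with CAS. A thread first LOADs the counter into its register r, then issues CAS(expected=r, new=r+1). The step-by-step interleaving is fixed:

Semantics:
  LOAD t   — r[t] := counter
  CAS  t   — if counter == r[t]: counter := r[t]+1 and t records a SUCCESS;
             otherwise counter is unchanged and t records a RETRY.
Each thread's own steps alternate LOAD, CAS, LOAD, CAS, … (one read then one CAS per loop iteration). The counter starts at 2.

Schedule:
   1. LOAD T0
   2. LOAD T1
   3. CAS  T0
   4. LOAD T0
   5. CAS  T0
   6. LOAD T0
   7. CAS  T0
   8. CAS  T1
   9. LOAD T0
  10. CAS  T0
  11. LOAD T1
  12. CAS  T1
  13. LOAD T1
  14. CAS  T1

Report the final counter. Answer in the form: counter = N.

counter = 8

   1) LOAD T0:  M=2  r_T0=2
   2) LOAD T1:  M=2  r_T1=2
   3) CAS  T0:  M=3  r_T0=2 ✓
   4) LOAD T0:  M=3  r_T0=3
   5) CAS  T0:  M=4  r_T0=3 ✓
   6) LOAD T0:  M=4  r_T0=4
   7) CAS  T0:  M=5  r_T0=4 ✓
   8) CAS  T1:  M=5  r_T1=2 ✗
   9) LOAD T0:  M=5  r_T0=5
  10) CAS  T0:  M=6  r_T0=5 ✓
  11) LOAD T1:  M=6  r_T1=6
  12) CAS  T1:  M=7  r_T1=6 ✓
  13) LOAD T1:  M=7  r_T1=7
  14) CAS  T1:  M=8  r_T1=7 ✓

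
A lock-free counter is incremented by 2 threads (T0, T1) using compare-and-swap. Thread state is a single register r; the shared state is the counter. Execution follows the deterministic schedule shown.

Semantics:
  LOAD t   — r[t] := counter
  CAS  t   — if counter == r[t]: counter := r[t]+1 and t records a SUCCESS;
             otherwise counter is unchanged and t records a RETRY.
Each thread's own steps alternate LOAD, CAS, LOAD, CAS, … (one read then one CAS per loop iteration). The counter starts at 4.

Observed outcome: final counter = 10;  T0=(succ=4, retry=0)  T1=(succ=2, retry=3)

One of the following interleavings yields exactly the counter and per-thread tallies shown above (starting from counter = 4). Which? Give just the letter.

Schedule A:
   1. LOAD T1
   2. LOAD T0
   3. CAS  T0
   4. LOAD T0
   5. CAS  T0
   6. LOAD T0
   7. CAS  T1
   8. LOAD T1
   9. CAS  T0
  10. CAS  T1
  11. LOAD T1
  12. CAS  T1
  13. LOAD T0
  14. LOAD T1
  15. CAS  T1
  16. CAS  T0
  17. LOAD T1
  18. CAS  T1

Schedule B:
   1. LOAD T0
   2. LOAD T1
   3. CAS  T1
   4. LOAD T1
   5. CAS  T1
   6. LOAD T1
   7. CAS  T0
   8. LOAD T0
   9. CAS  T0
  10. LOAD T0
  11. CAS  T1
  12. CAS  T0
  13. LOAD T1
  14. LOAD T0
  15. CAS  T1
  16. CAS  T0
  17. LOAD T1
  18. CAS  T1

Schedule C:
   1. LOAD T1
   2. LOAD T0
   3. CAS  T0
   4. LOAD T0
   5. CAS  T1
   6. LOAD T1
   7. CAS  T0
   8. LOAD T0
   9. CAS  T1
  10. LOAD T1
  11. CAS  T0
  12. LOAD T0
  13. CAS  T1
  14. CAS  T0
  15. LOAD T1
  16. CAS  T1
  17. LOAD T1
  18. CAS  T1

Run C:
#1 T1 reads 4
#2 T0 reads 4
#3 T0 CAS(4→5) writes; counter now 5
#4 T0 reads 5
#5 T1 CAS(4→5) fails; counter now 5
#6 T1 reads 5
#7 T0 CAS(5→6) writes; counter now 6
#8 T0 reads 6
#9 T1 CAS(5→6) fails; counter now 6
#10 T1 reads 6
#11 T0 CAS(6→7) writes; counter now 7
#12 T0 reads 7
#13 T1 CAS(6→7) fails; counter now 7
#14 T0 CAS(7→8) writes; counter now 8
#15 T1 reads 8
#16 T1 CAS(8→9) writes; counter now 9
#17 T1 reads 9
#18 T1 CAS(9→10) writes; counter now 10

C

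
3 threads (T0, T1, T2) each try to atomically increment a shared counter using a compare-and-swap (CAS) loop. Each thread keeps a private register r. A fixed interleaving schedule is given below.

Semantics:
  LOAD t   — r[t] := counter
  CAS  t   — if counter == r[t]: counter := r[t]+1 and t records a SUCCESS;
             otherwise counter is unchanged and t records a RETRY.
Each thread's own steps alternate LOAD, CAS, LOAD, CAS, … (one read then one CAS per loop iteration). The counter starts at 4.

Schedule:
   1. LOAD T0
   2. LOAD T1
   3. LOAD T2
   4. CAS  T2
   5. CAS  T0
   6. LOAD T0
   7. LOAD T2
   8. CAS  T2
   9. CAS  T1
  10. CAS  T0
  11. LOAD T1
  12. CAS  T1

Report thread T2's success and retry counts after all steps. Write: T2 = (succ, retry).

T2 = (2, 0)

#1 T0 reads 4
#2 T1 reads 4
#3 T2 reads 4
#4 T2 CAS(4→5) writes; counter now 5
#5 T0 CAS(4→5) fails; counter now 5
#6 T0 reads 5
#7 T2 reads 5
#8 T2 CAS(5→6) writes; counter now 6
#9 T1 CAS(4→5) fails; counter now 6
#10 T0 CAS(5→6) fails; counter now 6
#11 T1 reads 6
#12 T1 CAS(6→7) writes; counter now 7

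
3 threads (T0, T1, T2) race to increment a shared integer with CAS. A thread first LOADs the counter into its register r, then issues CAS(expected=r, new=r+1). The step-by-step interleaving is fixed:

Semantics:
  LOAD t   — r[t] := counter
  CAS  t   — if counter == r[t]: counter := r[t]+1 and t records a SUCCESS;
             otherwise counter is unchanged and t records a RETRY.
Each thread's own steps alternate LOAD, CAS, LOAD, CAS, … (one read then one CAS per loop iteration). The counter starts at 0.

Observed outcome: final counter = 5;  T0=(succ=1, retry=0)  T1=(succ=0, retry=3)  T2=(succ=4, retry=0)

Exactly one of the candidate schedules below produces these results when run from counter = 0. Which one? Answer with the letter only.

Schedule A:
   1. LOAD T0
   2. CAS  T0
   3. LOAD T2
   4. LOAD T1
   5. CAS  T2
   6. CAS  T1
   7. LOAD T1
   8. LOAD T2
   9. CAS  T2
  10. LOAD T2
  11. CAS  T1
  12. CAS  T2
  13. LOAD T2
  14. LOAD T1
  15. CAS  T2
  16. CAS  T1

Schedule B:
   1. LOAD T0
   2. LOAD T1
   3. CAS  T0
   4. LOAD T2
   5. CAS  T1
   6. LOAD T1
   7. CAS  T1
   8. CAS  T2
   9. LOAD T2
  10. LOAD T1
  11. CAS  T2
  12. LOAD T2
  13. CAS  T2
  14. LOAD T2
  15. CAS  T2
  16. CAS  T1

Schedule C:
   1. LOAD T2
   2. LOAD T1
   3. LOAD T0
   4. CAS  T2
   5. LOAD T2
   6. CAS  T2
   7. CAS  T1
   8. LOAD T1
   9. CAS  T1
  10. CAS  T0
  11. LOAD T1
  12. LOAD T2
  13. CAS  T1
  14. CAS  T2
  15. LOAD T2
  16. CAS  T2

A

Simulating candidate A:
#1 T0 reads 0
#2 T0 CAS(0→1) writes; counter now 1
#3 T2 reads 1
#4 T1 reads 1
#5 T2 CAS(1→2) writes; counter now 2
#6 T1 CAS(1→2) fails; counter now 2
#7 T1 reads 2
#8 T2 reads 2
#9 T2 CAS(2→3) writes; counter now 3
#10 T2 reads 3
#11 T1 CAS(2→3) fails; counter now 3
#12 T2 CAS(3→4) writes; counter now 4
#13 T2 reads 4
#14 T1 reads 4
#15 T2 CAS(4→5) writes; counter now 5
#16 T1 CAS(4→5) fails; counter now 5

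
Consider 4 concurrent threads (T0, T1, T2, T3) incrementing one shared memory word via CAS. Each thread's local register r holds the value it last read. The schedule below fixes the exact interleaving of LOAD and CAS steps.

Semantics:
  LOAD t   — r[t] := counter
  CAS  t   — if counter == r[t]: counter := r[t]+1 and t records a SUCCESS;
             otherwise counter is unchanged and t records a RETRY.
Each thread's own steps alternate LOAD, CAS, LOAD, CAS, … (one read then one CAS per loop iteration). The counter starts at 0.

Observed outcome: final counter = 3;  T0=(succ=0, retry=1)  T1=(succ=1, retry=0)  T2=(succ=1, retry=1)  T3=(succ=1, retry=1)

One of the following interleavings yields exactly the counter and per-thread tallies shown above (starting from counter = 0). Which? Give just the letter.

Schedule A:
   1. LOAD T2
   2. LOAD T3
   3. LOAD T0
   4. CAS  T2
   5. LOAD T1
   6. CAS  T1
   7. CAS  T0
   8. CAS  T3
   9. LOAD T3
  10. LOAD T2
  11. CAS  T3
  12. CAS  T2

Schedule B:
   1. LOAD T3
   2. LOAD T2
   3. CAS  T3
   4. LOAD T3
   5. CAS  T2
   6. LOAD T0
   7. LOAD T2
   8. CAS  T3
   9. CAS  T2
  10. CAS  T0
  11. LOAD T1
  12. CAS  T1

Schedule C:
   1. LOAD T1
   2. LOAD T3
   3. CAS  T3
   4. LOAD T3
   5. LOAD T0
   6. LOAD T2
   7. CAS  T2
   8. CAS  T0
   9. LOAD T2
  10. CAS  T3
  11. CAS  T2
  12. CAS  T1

A

Tracing schedule A:
1. LOAD T2 → mem=0 r[T2]=0 [LOAD]
2. LOAD T3 → mem=0 r[T3]=0 [LOAD]
3. LOAD T0 → mem=0 r[T0]=0 [LOAD]
4. CAS T2 → mem=1 r[T2]=0 [OK]
5. LOAD T1 → mem=1 r[T1]=1 [LOAD]
6. CAS T1 → mem=2 r[T1]=1 [OK]
7. CAS T0 → mem=2 r[T0]=0 [RETRY]
8. CAS T3 → mem=2 r[T3]=0 [RETRY]
9. LOAD T3 → mem=2 r[T3]=2 [LOAD]
10. LOAD T2 → mem=2 r[T2]=2 [LOAD]
11. CAS T3 → mem=3 r[T3]=2 [OK]
12. CAS T2 → mem=3 r[T2]=2 [RETRY]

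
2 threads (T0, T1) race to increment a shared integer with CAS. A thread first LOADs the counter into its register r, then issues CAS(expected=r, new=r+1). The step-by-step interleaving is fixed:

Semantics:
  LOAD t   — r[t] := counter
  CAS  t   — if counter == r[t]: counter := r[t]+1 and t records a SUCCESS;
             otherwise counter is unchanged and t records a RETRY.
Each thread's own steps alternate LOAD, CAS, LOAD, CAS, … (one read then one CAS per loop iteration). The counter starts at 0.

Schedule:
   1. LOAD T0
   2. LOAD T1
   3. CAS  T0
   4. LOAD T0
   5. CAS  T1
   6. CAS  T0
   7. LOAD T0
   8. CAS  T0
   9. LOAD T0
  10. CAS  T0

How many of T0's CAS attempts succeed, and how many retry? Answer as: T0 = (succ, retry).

T0 = (4, 0)

#1 T0 reads 0
#2 T1 reads 0
#3 T0 CAS(0→1) writes; counter now 1
#4 T0 reads 1
#5 T1 CAS(0→1) fails; counter now 1
#6 T0 CAS(1→2) writes; counter now 2
#7 T0 reads 2
#8 T0 CAS(2→3) writes; counter now 3
#9 T0 reads 3
#10 T0 CAS(3→4) writes; counter now 4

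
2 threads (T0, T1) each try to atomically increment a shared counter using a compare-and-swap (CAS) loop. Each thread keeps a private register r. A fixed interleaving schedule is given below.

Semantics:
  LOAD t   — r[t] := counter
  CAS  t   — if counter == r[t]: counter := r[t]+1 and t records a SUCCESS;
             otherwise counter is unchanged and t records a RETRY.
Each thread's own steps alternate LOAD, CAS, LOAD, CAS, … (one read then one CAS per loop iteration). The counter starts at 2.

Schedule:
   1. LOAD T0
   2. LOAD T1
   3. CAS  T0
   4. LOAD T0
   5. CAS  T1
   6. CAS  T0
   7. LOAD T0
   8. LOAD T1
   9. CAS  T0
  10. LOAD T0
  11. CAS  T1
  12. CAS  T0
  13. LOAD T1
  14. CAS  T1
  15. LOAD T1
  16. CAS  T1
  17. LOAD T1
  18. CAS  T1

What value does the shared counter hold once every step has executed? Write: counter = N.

[1] T0.load  rd  (counter 2, T0.r 2)
[2] T1.load  rd  (counter 2, T1.r 2)
[3] T0.cas  hit  (counter 3, T0.r 2)
[4] T0.load  rd  (counter 3, T0.r 3)
[5] T1.cas  miss  (counter 3, T1.r 2)
[6] T0.cas  hit  (counter 4, T0.r 3)
[7] T0.load  rd  (counter 4, T0.r 4)
[8] T1.load  rd  (counter 4, T1.r 4)
[9] T0.cas  hit  (counter 5, T0.r 4)
[10] T0.load  rd  (counter 5, T0.r 5)
[11] T1.cas  miss  (counter 5, T1.r 4)
[12] T0.cas  hit  (counter 6, T0.r 5)
[13] T1.load  rd  (counter 6, T1.r 6)
[14] T1.cas  hit  (counter 7, T1.r 6)
[15] T1.load  rd  (counter 7, T1.r 7)
[16] T1.cas  hit  (counter 8, T1.r 7)
[17] T1.load  rd  (counter 8, T1.r 8)
[18] T1.cas  hit  (counter 9, T1.r 8)

counter = 9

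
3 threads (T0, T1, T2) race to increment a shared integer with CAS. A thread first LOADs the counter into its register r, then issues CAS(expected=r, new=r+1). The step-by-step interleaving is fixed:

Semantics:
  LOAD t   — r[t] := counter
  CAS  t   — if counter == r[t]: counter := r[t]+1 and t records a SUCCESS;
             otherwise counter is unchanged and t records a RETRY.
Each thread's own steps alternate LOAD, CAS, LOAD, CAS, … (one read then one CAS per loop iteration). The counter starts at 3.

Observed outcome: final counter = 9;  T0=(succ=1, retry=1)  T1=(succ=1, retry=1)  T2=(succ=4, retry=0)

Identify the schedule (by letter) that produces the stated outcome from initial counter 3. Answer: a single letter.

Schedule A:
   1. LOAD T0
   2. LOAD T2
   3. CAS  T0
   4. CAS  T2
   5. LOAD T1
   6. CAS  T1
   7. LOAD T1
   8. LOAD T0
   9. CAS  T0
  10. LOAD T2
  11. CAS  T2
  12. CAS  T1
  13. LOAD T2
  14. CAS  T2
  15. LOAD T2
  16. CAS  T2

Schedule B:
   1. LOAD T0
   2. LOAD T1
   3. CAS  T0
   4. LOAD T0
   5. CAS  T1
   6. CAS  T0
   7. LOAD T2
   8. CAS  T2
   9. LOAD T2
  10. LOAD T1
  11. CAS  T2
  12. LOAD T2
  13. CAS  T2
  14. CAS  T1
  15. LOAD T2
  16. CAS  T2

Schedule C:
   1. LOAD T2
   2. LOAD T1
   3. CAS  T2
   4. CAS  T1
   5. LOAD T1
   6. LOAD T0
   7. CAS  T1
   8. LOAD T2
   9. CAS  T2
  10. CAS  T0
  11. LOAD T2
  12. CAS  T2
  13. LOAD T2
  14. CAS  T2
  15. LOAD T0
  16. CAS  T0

Tracing schedule C:
1. LOAD T2 → mem=3 r[T2]=3 [LOAD]
2. LOAD T1 → mem=3 r[T1]=3 [LOAD]
3. CAS T2 → mem=4 r[T2]=3 [OK]
4. CAS T1 → mem=4 r[T1]=3 [RETRY]
5. LOAD T1 → mem=4 r[T1]=4 [LOAD]
6. LOAD T0 → mem=4 r[T0]=4 [LOAD]
7. CAS T1 → mem=5 r[T1]=4 [OK]
8. LOAD T2 → mem=5 r[T2]=5 [LOAD]
9. CAS T2 → mem=6 r[T2]=5 [OK]
10. CAS T0 → mem=6 r[T0]=4 [RETRY]
11. LOAD T2 → mem=6 r[T2]=6 [LOAD]
12. CAS T2 → mem=7 r[T2]=6 [OK]
13. LOAD T2 → mem=7 r[T2]=7 [LOAD]
14. CAS T2 → mem=8 r[T2]=7 [OK]
15. LOAD T0 → mem=8 r[T0]=8 [LOAD]
16. CAS T0 → mem=9 r[T0]=8 [OK]

C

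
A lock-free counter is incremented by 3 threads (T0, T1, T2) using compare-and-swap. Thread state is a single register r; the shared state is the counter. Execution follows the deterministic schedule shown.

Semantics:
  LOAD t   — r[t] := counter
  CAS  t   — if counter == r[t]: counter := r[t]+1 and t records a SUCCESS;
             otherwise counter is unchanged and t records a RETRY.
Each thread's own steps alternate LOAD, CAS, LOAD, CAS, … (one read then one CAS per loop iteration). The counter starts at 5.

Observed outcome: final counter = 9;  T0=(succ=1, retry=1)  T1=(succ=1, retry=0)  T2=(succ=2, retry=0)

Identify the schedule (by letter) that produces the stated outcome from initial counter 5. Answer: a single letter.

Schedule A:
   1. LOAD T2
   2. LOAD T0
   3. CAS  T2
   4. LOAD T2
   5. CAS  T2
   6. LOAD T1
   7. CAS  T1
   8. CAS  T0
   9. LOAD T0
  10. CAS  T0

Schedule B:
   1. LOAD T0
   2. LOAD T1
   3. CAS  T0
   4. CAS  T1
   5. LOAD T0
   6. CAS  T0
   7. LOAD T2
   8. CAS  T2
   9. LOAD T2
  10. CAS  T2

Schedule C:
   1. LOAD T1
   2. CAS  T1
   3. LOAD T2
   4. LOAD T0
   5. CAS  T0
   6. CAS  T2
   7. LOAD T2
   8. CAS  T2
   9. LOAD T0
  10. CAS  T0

A

Simulating candidate A:
T2 LOAD — after: cnt=5, r=5 — load
T0 LOAD — after: cnt=5, r=5 — load
T2 CAS — after: cnt=6, r=5 — ok
T2 LOAD — after: cnt=6, r=6 — load
T2 CAS — after: cnt=7, r=6 — ok
T1 LOAD — after: cnt=7, r=7 — load
T1 CAS — after: cnt=8, r=7 — ok
T0 CAS — after: cnt=8, r=5 — retry
T0 LOAD — after: cnt=8, r=8 — load
T0 CAS — after: cnt=9, r=8 — ok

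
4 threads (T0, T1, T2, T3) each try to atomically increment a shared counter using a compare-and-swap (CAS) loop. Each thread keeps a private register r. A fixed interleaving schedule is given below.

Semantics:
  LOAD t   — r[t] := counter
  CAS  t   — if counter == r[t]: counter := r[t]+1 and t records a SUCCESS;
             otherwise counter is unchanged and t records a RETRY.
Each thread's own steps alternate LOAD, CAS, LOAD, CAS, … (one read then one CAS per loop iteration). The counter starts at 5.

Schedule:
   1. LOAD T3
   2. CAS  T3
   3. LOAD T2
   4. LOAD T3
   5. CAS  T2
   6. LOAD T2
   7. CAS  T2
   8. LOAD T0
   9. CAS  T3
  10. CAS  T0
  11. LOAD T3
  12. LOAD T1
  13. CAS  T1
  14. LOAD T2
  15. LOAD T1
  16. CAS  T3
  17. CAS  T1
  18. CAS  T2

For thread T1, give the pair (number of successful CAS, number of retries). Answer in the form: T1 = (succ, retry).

T1 = (2, 0)

1. LOAD T3 → mem=5 r[T3]=5 [LOAD]
2. CAS T3 → mem=6 r[T3]=5 [OK]
3. LOAD T2 → mem=6 r[T2]=6 [LOAD]
4. LOAD T3 → mem=6 r[T3]=6 [LOAD]
5. CAS T2 → mem=7 r[T2]=6 [OK]
6. LOAD T2 → mem=7 r[T2]=7 [LOAD]
7. CAS T2 → mem=8 r[T2]=7 [OK]
8. LOAD T0 → mem=8 r[T0]=8 [LOAD]
9. CAS T3 → mem=8 r[T3]=6 [RETRY]
10. CAS T0 → mem=9 r[T0]=8 [OK]
11. LOAD T3 → mem=9 r[T3]=9 [LOAD]
12. LOAD T1 → mem=9 r[T1]=9 [LOAD]
13. CAS T1 → mem=10 r[T1]=9 [OK]
14. LOAD T2 → mem=10 r[T2]=10 [LOAD]
15. LOAD T1 → mem=10 r[T1]=10 [LOAD]
16. CAS T3 → mem=10 r[T3]=9 [RETRY]
17. CAS T1 → mem=11 r[T1]=10 [OK]
18. CAS T2 → mem=11 r[T2]=10 [RETRY]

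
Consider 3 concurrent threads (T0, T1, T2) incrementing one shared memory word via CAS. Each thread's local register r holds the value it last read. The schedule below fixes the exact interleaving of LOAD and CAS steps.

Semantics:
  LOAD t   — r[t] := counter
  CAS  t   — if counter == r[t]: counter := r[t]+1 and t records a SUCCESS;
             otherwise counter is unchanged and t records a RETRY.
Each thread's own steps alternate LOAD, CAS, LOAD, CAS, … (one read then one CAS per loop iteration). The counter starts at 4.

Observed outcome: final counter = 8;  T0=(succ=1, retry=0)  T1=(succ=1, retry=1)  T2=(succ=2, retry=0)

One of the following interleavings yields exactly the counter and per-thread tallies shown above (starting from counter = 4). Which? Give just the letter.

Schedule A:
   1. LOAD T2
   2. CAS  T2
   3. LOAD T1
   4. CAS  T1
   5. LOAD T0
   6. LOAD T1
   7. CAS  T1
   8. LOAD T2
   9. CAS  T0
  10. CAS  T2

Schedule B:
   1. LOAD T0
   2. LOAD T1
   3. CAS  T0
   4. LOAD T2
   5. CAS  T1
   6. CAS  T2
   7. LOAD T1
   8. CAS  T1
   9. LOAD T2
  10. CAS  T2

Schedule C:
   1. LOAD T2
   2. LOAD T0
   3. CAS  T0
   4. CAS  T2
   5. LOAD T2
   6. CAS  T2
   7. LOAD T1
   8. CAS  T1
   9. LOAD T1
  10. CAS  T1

B

Simulating candidate B:
   1) LOAD T0:  M=4  r_T0=4
   2) LOAD T1:  M=4  r_T1=4
   3) CAS  T0:  M=5  r_T0=4 ✓
   4) LOAD T2:  M=5  r_T2=5
   5) CAS  T1:  M=5  r_T1=4 ✗
   6) CAS  T2:  M=6  r_T2=5 ✓
   7) LOAD T1:  M=6  r_T1=6
   8) CAS  T1:  M=7  r_T1=6 ✓
   9) LOAD T2:  M=7  r_T2=7
  10) CAS  T2:  M=8  r_T2=7 ✓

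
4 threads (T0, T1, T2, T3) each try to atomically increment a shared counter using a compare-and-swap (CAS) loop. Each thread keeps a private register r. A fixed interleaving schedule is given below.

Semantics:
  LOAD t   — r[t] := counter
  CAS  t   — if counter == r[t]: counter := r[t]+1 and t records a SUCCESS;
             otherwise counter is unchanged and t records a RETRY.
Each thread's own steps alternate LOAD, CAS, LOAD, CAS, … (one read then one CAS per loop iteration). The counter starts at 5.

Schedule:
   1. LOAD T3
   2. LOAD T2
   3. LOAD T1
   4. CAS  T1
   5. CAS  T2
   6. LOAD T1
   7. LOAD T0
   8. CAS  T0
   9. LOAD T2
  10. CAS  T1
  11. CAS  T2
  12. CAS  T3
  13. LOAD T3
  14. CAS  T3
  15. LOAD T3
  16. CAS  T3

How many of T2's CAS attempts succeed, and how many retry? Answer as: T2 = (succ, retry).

[1] T3.load  rd  (counter 5, T3.r 5)
[2] T2.load  rd  (counter 5, T2.r 5)
[3] T1.load  rd  (counter 5, T1.r 5)
[4] T1.cas  hit  (counter 6, T1.r 5)
[5] T2.cas  miss  (counter 6, T2.r 5)
[6] T1.load  rd  (counter 6, T1.r 6)
[7] T0.load  rd  (counter 6, T0.r 6)
[8] T0.cas  hit  (counter 7, T0.r 6)
[9] T2.load  rd  (counter 7, T2.r 7)
[10] T1.cas  miss  (counter 7, T1.r 6)
[11] T2.cas  hit  (counter 8, T2.r 7)
[12] T3.cas  miss  (counter 8, T3.r 5)
[13] T3.load  rd  (counter 8, T3.r 8)
[14] T3.cas  hit  (counter 9, T3.r 8)
[15] T3.load  rd  (counter 9, T3.r 9)
[16] T3.cas  hit  (counter 10, T3.r 9)

T2 = (1, 1)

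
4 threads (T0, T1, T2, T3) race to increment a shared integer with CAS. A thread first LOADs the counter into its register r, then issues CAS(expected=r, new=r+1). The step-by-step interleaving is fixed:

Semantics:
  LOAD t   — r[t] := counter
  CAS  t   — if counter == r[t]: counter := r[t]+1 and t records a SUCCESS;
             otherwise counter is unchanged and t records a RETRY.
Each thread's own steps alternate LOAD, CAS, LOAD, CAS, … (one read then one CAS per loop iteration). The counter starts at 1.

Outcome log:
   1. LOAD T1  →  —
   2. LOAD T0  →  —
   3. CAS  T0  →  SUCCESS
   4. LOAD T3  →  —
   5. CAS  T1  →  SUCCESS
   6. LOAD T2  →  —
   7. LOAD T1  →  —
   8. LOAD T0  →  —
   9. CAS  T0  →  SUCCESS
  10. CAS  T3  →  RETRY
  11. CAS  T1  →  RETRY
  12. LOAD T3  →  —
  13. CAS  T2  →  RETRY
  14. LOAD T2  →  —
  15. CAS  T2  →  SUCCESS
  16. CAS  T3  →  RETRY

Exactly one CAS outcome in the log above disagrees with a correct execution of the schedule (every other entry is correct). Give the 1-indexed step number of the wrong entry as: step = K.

step = 5

Correct run:
#1 T1 reads 1
#2 T0 reads 1
#3 T0 CAS(1→2) writes; counter now 2
#4 T3 reads 2
#5 T1 CAS(1→2) fails; counter now 2
#6 T2 reads 2
#7 T1 reads 2
#8 T0 reads 2
#9 T0 CAS(2→3) writes; counter now 3
#10 T3 CAS(2→3) fails; counter now 3
#11 T1 CAS(2→3) fails; counter now 3
#12 T3 reads 3
#13 T2 CAS(2→3) fails; counter now 3
#14 T2 reads 3
#15 T2 CAS(3→4) writes; counter now 4
#16 T3 CAS(3→4) fails; counter now 4
Flip is step 5.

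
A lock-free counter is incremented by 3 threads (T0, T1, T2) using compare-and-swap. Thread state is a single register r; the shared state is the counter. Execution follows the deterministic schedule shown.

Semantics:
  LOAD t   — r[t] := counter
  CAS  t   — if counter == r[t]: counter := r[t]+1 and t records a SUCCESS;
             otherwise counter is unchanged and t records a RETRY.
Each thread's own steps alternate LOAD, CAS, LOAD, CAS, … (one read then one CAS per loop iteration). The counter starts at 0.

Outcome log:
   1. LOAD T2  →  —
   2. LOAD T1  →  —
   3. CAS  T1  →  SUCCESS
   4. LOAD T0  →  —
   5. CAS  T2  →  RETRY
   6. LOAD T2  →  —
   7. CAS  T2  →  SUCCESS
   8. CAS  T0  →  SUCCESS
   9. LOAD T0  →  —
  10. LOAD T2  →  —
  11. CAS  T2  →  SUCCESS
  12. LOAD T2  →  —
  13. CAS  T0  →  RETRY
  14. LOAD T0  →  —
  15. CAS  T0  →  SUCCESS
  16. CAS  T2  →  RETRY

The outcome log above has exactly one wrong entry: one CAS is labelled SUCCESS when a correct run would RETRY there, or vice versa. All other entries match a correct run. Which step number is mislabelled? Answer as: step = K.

Reference trace:
[1] T2.load  rd  (counter 0, T2.r 0)
[2] T1.load  rd  (counter 0, T1.r 0)
[3] T1.cas  hit  (counter 1, T1.r 0)
[4] T0.load  rd  (counter 1, T0.r 1)
[5] T2.cas  miss  (counter 1, T2.r 0)
[6] T2.load  rd  (counter 1, T2.r 1)
[7] T2.cas  hit  (counter 2, T2.r 1)
[8] T0.cas  miss  (counter 2, T0.r 1)
[9] T0.load  rd  (counter 2, T0.r 2)
[10] T2.load  rd  (counter 2, T2.r 2)
[11] T2.cas  hit  (counter 3, T2.r 2)
[12] T2.load  rd  (counter 3, T2.r 3)
[13] T0.cas  miss  (counter 3, T0.r 2)
[14] T0.load  rd  (counter 3, T0.r 3)
[15] T0.cas  hit  (counter 4, T0.r 3)
[16] T2.cas  miss  (counter 4, T2.r 3)
Log disagrees first at step 8.

step = 8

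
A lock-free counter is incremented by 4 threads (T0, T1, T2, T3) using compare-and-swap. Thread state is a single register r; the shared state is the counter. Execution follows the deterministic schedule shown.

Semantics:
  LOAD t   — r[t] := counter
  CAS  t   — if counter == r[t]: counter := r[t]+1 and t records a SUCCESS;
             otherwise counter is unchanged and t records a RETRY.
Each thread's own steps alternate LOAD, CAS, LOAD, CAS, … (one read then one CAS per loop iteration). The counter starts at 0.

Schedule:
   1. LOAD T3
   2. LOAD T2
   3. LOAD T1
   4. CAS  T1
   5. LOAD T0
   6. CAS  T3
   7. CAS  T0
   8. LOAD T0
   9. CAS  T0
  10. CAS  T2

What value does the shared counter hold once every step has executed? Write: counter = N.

   1) LOAD T3:  M=0  r_T3=0
   2) LOAD T2:  M=0  r_T2=0
   3) LOAD T1:  M=0  r_T1=0
   4) CAS  T1:  M=1  r_T1=0 ✓
   5) LOAD T0:  M=1  r_T0=1
   6) CAS  T3:  M=1  r_T3=0 ✗
   7) CAS  T0:  M=2  r_T0=1 ✓
   8) LOAD T0:  M=2  r_T0=2
   9) CAS  T0:  M=3  r_T0=2 ✓
  10) CAS  T2:  M=3  r_T2=0 ✗

counter = 3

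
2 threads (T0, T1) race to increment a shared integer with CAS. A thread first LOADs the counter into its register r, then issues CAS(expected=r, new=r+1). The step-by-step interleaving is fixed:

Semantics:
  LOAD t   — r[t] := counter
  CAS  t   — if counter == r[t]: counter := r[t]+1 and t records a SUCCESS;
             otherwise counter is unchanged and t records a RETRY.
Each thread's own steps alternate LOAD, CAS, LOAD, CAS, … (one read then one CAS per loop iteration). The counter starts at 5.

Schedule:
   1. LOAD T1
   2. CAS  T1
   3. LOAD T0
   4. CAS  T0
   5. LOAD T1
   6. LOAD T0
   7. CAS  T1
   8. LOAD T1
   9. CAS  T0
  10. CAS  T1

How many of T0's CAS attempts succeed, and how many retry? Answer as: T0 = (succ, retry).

T0 = (1, 1)

1. LOAD T1 → mem=5 r[T1]=5 [LOAD]
2. CAS T1 → mem=6 r[T1]=5 [OK]
3. LOAD T0 → mem=6 r[T0]=6 [LOAD]
4. CAS T0 → mem=7 r[T0]=6 [OK]
5. LOAD T1 → mem=7 r[T1]=7 [LOAD]
6. LOAD T0 → mem=7 r[T0]=7 [LOAD]
7. CAS T1 → mem=8 r[T1]=7 [OK]
8. LOAD T1 → mem=8 r[T1]=8 [LOAD]
9. CAS T0 → mem=8 r[T0]=7 [RETRY]
10. CAS T1 → mem=9 r[T1]=8 [OK]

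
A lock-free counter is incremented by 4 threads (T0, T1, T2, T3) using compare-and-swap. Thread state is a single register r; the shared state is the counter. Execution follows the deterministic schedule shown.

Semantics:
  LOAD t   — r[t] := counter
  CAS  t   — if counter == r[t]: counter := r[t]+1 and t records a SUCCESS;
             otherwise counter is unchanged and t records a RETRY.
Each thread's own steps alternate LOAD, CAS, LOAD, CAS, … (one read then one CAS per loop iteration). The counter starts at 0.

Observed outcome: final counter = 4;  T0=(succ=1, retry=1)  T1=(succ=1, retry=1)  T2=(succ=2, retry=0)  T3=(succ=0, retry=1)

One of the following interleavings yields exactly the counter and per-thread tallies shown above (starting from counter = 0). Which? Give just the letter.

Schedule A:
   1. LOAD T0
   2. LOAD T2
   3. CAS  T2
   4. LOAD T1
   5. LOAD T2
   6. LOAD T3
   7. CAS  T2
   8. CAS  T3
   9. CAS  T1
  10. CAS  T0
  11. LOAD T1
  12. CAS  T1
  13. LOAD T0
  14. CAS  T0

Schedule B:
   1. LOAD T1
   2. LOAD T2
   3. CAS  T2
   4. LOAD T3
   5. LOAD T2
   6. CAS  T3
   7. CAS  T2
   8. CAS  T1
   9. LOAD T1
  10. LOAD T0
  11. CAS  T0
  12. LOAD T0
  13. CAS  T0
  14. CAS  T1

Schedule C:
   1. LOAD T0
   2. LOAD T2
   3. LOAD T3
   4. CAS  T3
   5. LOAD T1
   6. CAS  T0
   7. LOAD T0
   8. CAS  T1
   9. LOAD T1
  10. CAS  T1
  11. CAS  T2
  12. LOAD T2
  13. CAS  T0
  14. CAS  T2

Simulating candidate A:
step 1: T0 LOAD ⇒ load; ctr=0 reg=0
step 2: T2 LOAD ⇒ load; ctr=0 reg=0
step 3: T2 CAS ⇒ ok; ctr=1 reg=0
step 4: T1 LOAD ⇒ load; ctr=1 reg=1
step 5: T2 LOAD ⇒ load; ctr=1 reg=1
step 6: T3 LOAD ⇒ load; ctr=1 reg=1
step 7: T2 CAS ⇒ ok; ctr=2 reg=1
step 8: T3 CAS ⇒ retry; ctr=2 reg=1
step 9: T1 CAS ⇒ retry; ctr=2 reg=1
step 10: T0 CAS ⇒ retry; ctr=2 reg=0
step 11: T1 LOAD ⇒ load; ctr=2 reg=2
step 12: T1 CAS ⇒ ok; ctr=3 reg=2
step 13: T0 LOAD ⇒ load; ctr=3 reg=3
step 14: T0 CAS ⇒ ok; ctr=4 reg=3

A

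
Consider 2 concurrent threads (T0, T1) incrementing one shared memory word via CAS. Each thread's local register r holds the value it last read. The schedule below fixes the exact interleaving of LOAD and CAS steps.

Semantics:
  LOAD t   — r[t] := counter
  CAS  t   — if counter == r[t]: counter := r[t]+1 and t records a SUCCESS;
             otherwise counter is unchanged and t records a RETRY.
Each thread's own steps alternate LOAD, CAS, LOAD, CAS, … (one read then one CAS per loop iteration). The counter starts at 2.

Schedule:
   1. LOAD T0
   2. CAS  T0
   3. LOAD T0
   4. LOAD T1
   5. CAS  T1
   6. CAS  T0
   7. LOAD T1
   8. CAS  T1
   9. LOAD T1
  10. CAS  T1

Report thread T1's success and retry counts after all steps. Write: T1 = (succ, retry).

#1 T0 reads 2
#2 T0 CAS(2→3) writes; counter now 3
#3 T0 reads 3
#4 T1 reads 3
#5 T1 CAS(3→4) writes; counter now 4
#6 T0 CAS(3→4) fails; counter now 4
#7 T1 reads 4
#8 T1 CAS(4→5) writes; counter now 5
#9 T1 reads 5
#10 T1 CAS(5→6) writes; counter now 6

T1 = (3, 0)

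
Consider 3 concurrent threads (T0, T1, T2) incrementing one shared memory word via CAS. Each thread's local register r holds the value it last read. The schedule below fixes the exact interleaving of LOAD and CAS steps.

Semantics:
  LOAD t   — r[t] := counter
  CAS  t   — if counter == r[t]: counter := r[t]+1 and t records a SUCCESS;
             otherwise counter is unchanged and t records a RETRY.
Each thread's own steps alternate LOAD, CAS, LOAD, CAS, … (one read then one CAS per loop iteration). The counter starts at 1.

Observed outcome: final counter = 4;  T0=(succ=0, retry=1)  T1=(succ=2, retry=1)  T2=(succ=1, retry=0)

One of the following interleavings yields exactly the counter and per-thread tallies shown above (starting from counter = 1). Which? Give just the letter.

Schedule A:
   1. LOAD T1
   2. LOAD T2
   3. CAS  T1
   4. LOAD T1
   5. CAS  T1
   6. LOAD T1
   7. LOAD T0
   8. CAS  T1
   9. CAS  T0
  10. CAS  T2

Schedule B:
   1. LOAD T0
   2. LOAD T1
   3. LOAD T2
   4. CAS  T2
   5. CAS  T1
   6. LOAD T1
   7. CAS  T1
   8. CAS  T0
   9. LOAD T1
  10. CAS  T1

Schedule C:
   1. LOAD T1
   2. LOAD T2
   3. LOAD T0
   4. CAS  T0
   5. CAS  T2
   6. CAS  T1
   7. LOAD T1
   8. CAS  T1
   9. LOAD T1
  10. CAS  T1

Tracing schedule B:
T0 LOAD — after: cnt=1, r=1 — load
T1 LOAD — after: cnt=1, r=1 — load
T2 LOAD — after: cnt=1, r=1 — load
T2 CAS — after: cnt=2, r=1 — ok
T1 CAS — after: cnt=2, r=1 — retry
T1 LOAD — after: cnt=2, r=2 — load
T1 CAS — after: cnt=3, r=2 — ok
T0 CAS — after: cnt=3, r=1 — retry
T1 LOAD — after: cnt=3, r=3 — load
T1 CAS — after: cnt=4, r=3 — ok

B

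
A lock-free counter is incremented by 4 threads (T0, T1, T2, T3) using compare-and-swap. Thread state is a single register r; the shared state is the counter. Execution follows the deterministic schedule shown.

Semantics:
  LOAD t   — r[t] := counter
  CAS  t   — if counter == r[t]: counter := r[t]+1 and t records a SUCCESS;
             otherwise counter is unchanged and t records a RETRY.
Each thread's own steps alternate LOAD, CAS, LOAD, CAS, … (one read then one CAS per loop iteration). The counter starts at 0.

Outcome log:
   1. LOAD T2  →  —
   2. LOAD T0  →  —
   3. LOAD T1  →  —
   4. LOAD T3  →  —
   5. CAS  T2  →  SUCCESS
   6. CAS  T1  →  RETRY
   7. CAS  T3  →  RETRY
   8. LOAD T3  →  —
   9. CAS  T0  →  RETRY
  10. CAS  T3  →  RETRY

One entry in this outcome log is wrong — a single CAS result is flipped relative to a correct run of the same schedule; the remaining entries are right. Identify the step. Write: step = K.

Correct run:
[1] T2.load  rd  (counter 0, T2.r 0)
[2] T0.load  rd  (counter 0, T0.r 0)
[3] T1.load  rd  (counter 0, T1.r 0)
[4] T3.load  rd  (counter 0, T3.r 0)
[5] T2.cas  hit  (counter 1, T2.r 0)
[6] T1.cas  miss  (counter 1, T1.r 0)
[7] T3.cas  miss  (counter 1, T3.r 0)
[8] T3.load  rd  (counter 1, T3.r 1)
[9] T0.cas  miss  (counter 1, T0.r 0)
[10] T3.cas  hit  (counter 2, T3.r 1)
Flip is step 10.

step = 10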